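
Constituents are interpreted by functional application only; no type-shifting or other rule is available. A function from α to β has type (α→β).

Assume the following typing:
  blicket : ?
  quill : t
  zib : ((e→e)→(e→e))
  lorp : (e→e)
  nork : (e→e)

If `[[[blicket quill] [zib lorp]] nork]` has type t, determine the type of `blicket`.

[[[blicket quill] [zib lorp]] nork] must have type t. The sister nork has type (e→e); that is not a function onto t, so [[blicket quill] [zib lorp]] must be the functor, of type ((e→e)→t).
[[blicket quill] [zib lorp]] must have type ((e→e)→t). The sister [zib lorp] has type (e→e); that is not a function onto ((e→e)→t), so [blicket quill] must be the functor, of type ((e→e)→((e→e)→t)).
[blicket quill] must have type ((e→e)→((e→e)→t)). The sister quill has type t; that is not a function onto ((e→e)→((e→e)→t)), so blicket must be the functor, of type (t→((e→e)→((e→e)→t))).

(t→((e→e)→((e→e)→t)))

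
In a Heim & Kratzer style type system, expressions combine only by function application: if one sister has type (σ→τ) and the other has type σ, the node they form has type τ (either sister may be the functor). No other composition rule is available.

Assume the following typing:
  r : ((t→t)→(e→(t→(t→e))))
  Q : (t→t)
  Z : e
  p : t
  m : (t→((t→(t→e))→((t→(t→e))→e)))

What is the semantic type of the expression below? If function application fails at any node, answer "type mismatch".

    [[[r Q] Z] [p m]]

[r Q]: ((t→t)→(e→(t→(t→e)))) applied to (t→t) yields (e→(t→(t→e))).
[[r Q] Z]: (e→(t→(t→e))) applied to e yields (t→(t→e)).
[p m]: (t→((t→(t→e))→((t→(t→e))→e))) applied to t yields ((t→(t→e))→((t→(t→e))→e)).
[[[r Q] Z] [p m]]: ((t→(t→e))→((t→(t→e))→e)) applied to (t→(t→e)) yields ((t→(t→e))→e).

((t→(t→e))→e)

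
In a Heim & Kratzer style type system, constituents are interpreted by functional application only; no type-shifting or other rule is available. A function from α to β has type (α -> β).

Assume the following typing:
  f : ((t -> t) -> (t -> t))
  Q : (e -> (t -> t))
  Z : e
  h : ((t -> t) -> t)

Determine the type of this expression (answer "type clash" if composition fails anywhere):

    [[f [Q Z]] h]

[Q Z] — Q of type (e -> (t -> t)) combines with Z of type e: type (t -> t).
[f [Q Z]] — f of type ((t -> t) -> (t -> t)) combines with [Q Z] of type (t -> t): type (t -> t).
[[f [Q Z]] h] — h of type ((t -> t) -> t) combines with [f [Q Z]] of type (t -> t): type t.

t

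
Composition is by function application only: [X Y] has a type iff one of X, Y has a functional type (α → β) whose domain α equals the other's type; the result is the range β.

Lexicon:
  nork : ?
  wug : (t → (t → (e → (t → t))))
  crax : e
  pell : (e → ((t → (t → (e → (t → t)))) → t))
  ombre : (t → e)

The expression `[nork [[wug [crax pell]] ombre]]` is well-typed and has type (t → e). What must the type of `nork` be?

(e → (t → e))

[nork [[wug [crax pell]] ombre]] is required to be (t → e). [[wug [crax pell]] ombre] : e cannot yield (t → e) as functor, so nork : (e → (t → e)).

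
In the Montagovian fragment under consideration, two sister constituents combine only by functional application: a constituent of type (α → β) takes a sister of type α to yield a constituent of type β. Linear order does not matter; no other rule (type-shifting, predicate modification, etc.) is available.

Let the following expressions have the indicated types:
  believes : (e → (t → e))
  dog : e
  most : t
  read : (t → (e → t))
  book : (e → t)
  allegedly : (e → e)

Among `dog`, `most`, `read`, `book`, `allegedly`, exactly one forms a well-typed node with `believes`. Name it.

dog

dog — combines: believes : (e → (t → e)) takes dog : e as argument, giving (t → e).
most : t — believes needs e; most needs nothing (atomic); neither fits.
read : (t → (e → t)) — believes needs e; read needs t; neither fits.
book : (e → t) — believes needs e; book needs e; neither fits.
allegedly : (e → e) — believes needs e; allegedly needs e; neither fits.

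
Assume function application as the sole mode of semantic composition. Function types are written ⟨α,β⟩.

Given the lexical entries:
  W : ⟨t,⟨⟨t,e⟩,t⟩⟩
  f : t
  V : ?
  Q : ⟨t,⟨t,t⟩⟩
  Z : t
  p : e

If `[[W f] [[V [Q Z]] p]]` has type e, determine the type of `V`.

[[W f] [[V [Q Z]] p]] is required to be e. [W f] : ⟨⟨t,e⟩,t⟩ cannot yield e as functor, so [[V [Q Z]] p] : ⟨⟨⟨t,e⟩,t⟩,e⟩.
[[V [Q Z]] p] is required to be ⟨⟨⟨t,e⟩,t⟩,e⟩. p : e cannot yield ⟨⟨⟨t,e⟩,t⟩,e⟩ as functor, so [V [Q Z]] : ⟨e,⟨⟨⟨t,e⟩,t⟩,e⟩⟩.
[V [Q Z]] is required to be ⟨e,⟨⟨⟨t,e⟩,t⟩,e⟩⟩. [Q Z] : ⟨t,t⟩ cannot yield ⟨e,⟨⟨⟨t,e⟩,t⟩,e⟩⟩ as functor, so V : ⟨⟨t,t⟩,⟨e,⟨⟨⟨t,e⟩,t⟩,e⟩⟩⟩.

⟨⟨t,t⟩,⟨e,⟨⟨⟨t,e⟩,t⟩,e⟩⟩⟩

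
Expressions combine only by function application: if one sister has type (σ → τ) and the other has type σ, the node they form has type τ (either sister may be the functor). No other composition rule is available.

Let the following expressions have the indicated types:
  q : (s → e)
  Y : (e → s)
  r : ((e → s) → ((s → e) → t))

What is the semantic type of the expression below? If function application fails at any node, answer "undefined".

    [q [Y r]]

[Y r] — r of type ((e → s) → ((s → e) → t)) combines with Y of type (e → s): type ((s → e) → t).
[q [Y r]] — [Y r] of type ((s → e) → t) combines with q of type (s → e): type t.

t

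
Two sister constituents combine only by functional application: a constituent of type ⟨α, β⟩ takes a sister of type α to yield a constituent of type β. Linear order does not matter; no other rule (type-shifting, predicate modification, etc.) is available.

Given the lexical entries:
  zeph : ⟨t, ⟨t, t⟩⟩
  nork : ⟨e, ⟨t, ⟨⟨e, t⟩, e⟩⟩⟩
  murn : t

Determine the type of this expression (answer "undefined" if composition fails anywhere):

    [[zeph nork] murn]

undefined

[zeph nork]: ⟨t, ⟨t, t⟩⟩ with ⟨e, ⟨t, ⟨⟨e, t⟩, e⟩⟩⟩ — neither is a function whose domain matches the other; composition fails here.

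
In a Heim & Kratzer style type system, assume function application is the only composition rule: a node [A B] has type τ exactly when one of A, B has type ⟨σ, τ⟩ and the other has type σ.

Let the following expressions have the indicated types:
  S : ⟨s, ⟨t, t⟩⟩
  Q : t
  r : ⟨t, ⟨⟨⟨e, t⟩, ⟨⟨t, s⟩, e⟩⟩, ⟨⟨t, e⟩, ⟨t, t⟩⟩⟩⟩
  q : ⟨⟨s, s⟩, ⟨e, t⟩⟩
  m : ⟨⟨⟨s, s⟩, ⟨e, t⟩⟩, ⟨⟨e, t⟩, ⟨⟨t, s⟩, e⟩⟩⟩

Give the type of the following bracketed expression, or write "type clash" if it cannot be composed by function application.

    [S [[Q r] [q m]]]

[Q r]: functor r : ⟨t, ⟨⟨⟨e, t⟩, ⟨⟨t, s⟩, e⟩⟩, ⟨⟨t, e⟩, ⟨t, t⟩⟩⟩⟩, argument Q : t; result ⟨⟨⟨e, t⟩, ⟨⟨t, s⟩, e⟩⟩, ⟨⟨t, e⟩, ⟨t, t⟩⟩⟩.
[q m]: functor m : ⟨⟨⟨s, s⟩, ⟨e, t⟩⟩, ⟨⟨e, t⟩, ⟨⟨t, s⟩, e⟩⟩⟩, argument q : ⟨⟨s, s⟩, ⟨e, t⟩⟩; result ⟨⟨e, t⟩, ⟨⟨t, s⟩, e⟩⟩.
[[Q r] [q m]]: functor [Q r] : ⟨⟨⟨e, t⟩, ⟨⟨t, s⟩, e⟩⟩, ⟨⟨t, e⟩, ⟨t, t⟩⟩⟩, argument [q m] : ⟨⟨e, t⟩, ⟨⟨t, s⟩, e⟩⟩; result ⟨⟨t, e⟩, ⟨t, t⟩⟩.
[S [[Q r] [q m]]]: ⟨s, ⟨t, t⟩⟩ with ⟨⟨t, e⟩, ⟨t, t⟩⟩ — neither is a function whose domain matches the other; composition fails here.

type clash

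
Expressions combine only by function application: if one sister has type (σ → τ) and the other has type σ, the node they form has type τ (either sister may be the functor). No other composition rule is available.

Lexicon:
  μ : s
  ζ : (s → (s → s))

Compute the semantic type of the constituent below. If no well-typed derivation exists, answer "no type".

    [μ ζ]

[μ ζ]: ζ is (s → (s → s)), μ is s; result (s → s).

(s → s)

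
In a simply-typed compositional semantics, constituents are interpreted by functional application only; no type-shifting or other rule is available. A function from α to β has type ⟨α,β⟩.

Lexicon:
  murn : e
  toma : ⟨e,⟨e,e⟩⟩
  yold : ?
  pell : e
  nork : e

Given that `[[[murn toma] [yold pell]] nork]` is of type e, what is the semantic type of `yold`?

For [[[murn toma] [yold pell]] nork] to have type e with nork of type e, [[murn toma] [yold pell]] must be the function: [[murn toma] [yold pell]] : ⟨e,e⟩.
For [[murn toma] [yold pell]] to have type ⟨e,e⟩ with [murn toma] of type ⟨e,e⟩, [yold pell] must be the function: [yold pell] : ⟨⟨e,e⟩,⟨e,e⟩⟩.
For [yold pell] to have type ⟨⟨e,e⟩,⟨e,e⟩⟩ with pell of type e, yold must be the function: yold : ⟨e,⟨⟨e,e⟩,⟨e,e⟩⟩⟩.

⟨e,⟨⟨e,e⟩,⟨e,e⟩⟩⟩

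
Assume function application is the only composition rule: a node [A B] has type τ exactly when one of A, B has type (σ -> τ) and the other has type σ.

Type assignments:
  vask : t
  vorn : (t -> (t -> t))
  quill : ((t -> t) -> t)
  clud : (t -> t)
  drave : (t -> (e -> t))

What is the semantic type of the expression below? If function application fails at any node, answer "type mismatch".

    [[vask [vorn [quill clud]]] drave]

[quill clud] — quill of type ((t -> t) -> t) combines with clud of type (t -> t): type t.
[vorn [quill clud]] — vorn of type (t -> (t -> t)) combines with [quill clud] of type t: type (t -> t).
[vask [vorn [quill clud]]] — [vorn [quill clud]] of type (t -> t) combines with vask of type t: type t.
[[vask [vorn [quill clud]]] drave] — drave of type (t -> (e -> t)) combines with [vask [vorn [quill clud]]] of type t: type (e -> t).

(e -> t)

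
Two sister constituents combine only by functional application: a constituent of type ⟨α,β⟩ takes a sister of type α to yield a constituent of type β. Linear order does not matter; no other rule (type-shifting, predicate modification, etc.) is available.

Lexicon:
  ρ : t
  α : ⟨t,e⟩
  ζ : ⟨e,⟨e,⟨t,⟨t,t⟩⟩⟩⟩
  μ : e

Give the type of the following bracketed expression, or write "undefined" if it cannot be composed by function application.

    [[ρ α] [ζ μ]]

⟨t,⟨t,t⟩⟩

At [ρ α], α : ⟨t,e⟩ takes ρ : t, giving e.
At [ζ μ], ζ : ⟨e,⟨e,⟨t,⟨t,t⟩⟩⟩⟩ takes μ : e, giving ⟨e,⟨t,⟨t,t⟩⟩⟩.
At [[ρ α] [ζ μ]], [ζ μ] : ⟨e,⟨t,⟨t,t⟩⟩⟩ takes [ρ α] : e, giving ⟨t,⟨t,t⟩⟩.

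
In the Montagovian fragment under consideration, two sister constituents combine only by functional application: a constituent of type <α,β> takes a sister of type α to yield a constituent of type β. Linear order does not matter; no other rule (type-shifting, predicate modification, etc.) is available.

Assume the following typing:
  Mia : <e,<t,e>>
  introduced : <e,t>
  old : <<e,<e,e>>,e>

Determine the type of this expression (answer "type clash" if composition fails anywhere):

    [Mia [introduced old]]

[introduced old]: <e,t> and <<e,<e,e>>,e> cannot combine by function application — type clash.

type clash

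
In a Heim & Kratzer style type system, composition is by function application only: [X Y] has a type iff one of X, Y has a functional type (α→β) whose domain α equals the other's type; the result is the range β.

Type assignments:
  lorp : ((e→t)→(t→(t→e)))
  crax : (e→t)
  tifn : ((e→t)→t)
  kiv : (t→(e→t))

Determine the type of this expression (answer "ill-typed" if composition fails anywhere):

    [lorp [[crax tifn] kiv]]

[crax tifn]: tifn is ((e→t)→t), crax is (e→t); result t.
[[crax tifn] kiv]: kiv is (t→(e→t)), [crax tifn] is t; result (e→t).
[lorp [[crax tifn] kiv]]: lorp is ((e→t)→(t→(t→e))), [[crax tifn] kiv] is (e→t); result (t→(t→e)).

(t→(t→e))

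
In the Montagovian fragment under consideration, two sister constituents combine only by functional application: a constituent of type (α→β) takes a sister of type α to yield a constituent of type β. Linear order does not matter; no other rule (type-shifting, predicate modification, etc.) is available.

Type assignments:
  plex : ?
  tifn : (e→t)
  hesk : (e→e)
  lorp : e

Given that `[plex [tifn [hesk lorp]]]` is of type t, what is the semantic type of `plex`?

(t→t)

[plex [tifn [hesk lorp]]] must have type t. The sister [tifn [hesk lorp]] has type t; that is not a function onto t, so plex must be the functor, of type (t→t).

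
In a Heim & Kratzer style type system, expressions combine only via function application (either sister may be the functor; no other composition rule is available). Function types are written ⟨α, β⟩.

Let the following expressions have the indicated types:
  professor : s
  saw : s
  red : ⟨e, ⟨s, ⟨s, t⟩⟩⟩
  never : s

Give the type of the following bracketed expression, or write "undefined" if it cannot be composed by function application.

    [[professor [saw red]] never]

undefined

At [saw red]: neither s nor ⟨e, ⟨s, ⟨s, t⟩⟩⟩ can take the other as argument; the node is ill-typed.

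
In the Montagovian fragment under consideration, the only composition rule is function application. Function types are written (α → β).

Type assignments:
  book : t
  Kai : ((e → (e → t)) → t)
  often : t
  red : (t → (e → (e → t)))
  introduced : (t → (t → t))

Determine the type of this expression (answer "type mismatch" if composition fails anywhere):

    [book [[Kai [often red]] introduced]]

[often red]: functor red : (t → (e → (e → t))), argument often : t; result (e → (e → t)).
[Kai [often red]]: functor Kai : ((e → (e → t)) → t), argument [often red] : (e → (e → t)); result t.
[[Kai [often red]] introduced]: functor introduced : (t → (t → t)), argument [Kai [often red]] : t; result (t → t).
[book [[Kai [often red]] introduced]]: functor [[Kai [often red]] introduced] : (t → t), argument book : t; result t.

t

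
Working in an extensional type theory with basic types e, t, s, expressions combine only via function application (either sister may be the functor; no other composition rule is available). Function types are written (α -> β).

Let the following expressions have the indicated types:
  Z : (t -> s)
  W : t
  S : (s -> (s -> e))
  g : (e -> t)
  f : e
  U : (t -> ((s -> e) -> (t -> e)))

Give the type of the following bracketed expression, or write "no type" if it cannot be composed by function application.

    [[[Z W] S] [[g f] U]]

[Z W] — Z of type (t -> s) combines with W of type t: type s.
[[Z W] S] — S of type (s -> (s -> e)) combines with [Z W] of type s: type (s -> e).
[g f] — g of type (e -> t) combines with f of type e: type t.
[[g f] U] — U of type (t -> ((s -> e) -> (t -> e))) combines with [g f] of type t: type ((s -> e) -> (t -> e)).
[[[Z W] S] [[g f] U]] — [[g f] U] of type ((s -> e) -> (t -> e)) combines with [[Z W] S] of type (s -> e): type (t -> e).

(t -> e)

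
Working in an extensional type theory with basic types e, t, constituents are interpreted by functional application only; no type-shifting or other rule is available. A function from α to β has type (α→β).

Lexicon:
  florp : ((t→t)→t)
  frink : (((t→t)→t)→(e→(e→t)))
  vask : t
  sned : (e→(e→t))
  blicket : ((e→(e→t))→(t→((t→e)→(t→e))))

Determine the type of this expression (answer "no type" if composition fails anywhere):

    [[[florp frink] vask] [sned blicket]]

no type

[florp frink]: (((t→t)→t)→(e→(e→t))) applied to ((t→t)→t) yields (e→(e→t)).
[[florp frink] vask]: (e→(e→t)) and t cannot combine by function application — type clash.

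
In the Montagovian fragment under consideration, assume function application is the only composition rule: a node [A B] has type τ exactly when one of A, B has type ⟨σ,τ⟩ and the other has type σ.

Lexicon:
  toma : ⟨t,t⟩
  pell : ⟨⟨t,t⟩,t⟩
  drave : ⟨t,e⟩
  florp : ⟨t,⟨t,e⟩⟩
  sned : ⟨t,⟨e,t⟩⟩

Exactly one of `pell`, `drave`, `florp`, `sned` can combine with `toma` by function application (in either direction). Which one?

pell — combines: pell : ⟨⟨t,t⟩,t⟩ takes toma : ⟨t,t⟩ as argument, giving t.
drave : ⟨t,e⟩ — does not combine with toma.
florp : ⟨t,⟨t,e⟩⟩ — does not combine with toma.
sned : ⟨t,⟨e,t⟩⟩ — does not combine with toma.

pell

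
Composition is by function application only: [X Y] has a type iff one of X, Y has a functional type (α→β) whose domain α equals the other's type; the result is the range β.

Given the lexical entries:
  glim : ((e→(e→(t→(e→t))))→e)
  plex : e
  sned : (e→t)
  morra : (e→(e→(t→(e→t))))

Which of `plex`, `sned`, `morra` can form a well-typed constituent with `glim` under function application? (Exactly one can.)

morra

plex : e — neither side's domain matches the other.
sned : (e→t) — neither side's domain matches the other.
morra — combines: glim : ((e→(e→(t→(e→t))))→e) takes morra : (e→(e→(t→(e→t)))) as argument, giving e.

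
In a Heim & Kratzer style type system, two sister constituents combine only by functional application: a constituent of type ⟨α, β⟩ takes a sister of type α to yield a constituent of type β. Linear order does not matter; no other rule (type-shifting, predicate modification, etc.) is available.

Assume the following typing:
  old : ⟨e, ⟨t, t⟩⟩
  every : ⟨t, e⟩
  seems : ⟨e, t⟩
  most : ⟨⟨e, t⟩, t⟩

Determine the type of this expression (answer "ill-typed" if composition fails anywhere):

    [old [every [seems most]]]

[seems most]: ⟨⟨e, t⟩, t⟩ applied to ⟨e, t⟩ yields t.
[every [seems most]]: ⟨t, e⟩ applied to t yields e.
[old [every [seems most]]]: ⟨e, ⟨t, t⟩⟩ applied to e yields ⟨t, t⟩.

⟨t, t⟩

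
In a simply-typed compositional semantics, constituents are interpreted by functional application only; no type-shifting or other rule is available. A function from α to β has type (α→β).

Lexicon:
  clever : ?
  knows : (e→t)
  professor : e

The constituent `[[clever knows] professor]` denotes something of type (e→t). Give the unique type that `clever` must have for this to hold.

((e→t)→(e→(e→t)))

For [[clever knows] professor] to have type (e→t) with professor of type e, [clever knows] must be the function: [clever knows] : (e→(e→t)).
For [clever knows] to have type (e→(e→t)) with knows of type (e→t), clever must be the function: clever : ((e→t)→(e→(e→t))).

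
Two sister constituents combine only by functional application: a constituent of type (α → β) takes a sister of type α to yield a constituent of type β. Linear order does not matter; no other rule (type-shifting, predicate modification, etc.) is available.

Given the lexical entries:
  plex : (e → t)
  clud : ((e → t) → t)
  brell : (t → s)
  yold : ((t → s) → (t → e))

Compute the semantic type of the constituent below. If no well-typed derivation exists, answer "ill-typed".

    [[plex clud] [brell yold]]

e

At [plex clud], clud : ((e → t) → t) takes plex : (e → t), giving t.
At [brell yold], yold : ((t → s) → (t → e)) takes brell : (t → s), giving (t → e).
At [[plex clud] [brell yold]], [brell yold] : (t → e) takes [plex clud] : t, giving e.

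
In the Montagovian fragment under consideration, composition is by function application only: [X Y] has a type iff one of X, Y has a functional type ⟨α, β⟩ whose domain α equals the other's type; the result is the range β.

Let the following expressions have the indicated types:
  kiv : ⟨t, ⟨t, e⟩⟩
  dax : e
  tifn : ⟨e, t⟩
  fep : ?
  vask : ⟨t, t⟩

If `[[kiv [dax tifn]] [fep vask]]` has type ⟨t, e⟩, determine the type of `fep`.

⟨⟨t, t⟩, ⟨⟨t, e⟩, ⟨t, e⟩⟩⟩

At [[kiv [dax tifn]] [fep vask]] (required: ⟨t, e⟩): [kiv [dax tifn]] is ⟨t, e⟩, which is not a function with range ⟨t, e⟩; hence [fep vask] is the functor — type ⟨⟨t, e⟩, ⟨t, e⟩⟩.
At [fep vask] (required: ⟨⟨t, e⟩, ⟨t, e⟩⟩): vask is ⟨t, t⟩, which is not a function with range ⟨⟨t, e⟩, ⟨t, e⟩⟩; hence fep is the functor — type ⟨⟨t, t⟩, ⟨⟨t, e⟩, ⟨t, e⟩⟩⟩.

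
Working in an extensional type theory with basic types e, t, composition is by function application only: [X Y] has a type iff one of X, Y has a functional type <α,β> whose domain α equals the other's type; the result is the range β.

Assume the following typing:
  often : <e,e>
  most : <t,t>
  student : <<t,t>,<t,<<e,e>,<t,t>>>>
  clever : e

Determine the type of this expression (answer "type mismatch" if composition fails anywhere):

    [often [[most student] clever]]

type mismatch

[most student] — student of type <<t,t>,<t,<<e,e>,<t,t>>>> combines with most of type <t,t>: type <t,<<e,e>,<t,t>>>.
At [[most student] clever]: neither <t,<<e,e>,<t,t>>> nor e can take the other as argument; the node is ill-typed.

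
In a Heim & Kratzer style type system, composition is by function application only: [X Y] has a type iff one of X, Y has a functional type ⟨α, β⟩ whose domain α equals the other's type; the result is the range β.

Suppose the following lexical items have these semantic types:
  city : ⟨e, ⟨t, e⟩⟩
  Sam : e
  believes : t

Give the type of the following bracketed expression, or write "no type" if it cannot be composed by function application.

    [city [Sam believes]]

no type

[Sam believes]: e with t — neither is a function whose domain matches the other; composition fails here.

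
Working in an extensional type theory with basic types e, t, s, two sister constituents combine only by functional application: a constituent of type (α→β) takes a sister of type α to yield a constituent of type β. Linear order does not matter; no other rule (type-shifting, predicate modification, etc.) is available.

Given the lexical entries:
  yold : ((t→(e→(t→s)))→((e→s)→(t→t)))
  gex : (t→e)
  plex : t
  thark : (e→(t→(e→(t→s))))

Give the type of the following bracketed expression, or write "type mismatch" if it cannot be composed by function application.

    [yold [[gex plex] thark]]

[gex plex]: gex is (t→e), plex is t; result e.
[[gex plex] thark]: thark is (e→(t→(e→(t→s)))), [gex plex] is e; result (t→(e→(t→s))).
[yold [[gex plex] thark]]: yold is ((t→(e→(t→s)))→((e→s)→(t→t))), [[gex plex] thark] is (t→(e→(t→s))); result ((e→s)→(t→t)).

((e→s)→(t→t))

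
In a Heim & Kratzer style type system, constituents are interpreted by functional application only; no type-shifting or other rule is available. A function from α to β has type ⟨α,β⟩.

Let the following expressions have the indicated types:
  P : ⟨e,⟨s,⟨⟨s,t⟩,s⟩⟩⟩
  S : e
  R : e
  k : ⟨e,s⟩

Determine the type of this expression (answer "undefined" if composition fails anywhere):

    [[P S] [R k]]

⟨⟨s,t⟩,s⟩

[P S]: functor P : ⟨e,⟨s,⟨⟨s,t⟩,s⟩⟩⟩, argument S : e; result ⟨s,⟨⟨s,t⟩,s⟩⟩.
[R k]: functor k : ⟨e,s⟩, argument R : e; result s.
[[P S] [R k]]: functor [P S] : ⟨s,⟨⟨s,t⟩,s⟩⟩, argument [R k] : s; result ⟨⟨s,t⟩,s⟩.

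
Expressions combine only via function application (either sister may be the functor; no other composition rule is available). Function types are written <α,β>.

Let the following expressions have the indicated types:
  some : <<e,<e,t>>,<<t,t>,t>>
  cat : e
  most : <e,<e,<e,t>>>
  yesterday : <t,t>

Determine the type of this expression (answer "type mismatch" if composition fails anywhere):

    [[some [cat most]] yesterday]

t

At [cat most], most : <e,<e,<e,t>>> takes cat : e, giving <e,<e,t>>.
At [some [cat most]], some : <<e,<e,t>>,<<t,t>,t>> takes [cat most] : <e,<e,t>>, giving <<t,t>,t>.
At [[some [cat most]] yesterday], [some [cat most]] : <<t,t>,t> takes yesterday : <t,t>, giving t.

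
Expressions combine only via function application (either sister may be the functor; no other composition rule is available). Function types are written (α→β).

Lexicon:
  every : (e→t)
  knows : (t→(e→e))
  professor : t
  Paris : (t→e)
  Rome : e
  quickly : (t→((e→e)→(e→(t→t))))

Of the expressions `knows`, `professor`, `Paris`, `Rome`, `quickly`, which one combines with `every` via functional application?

Rome

knows : (t→(e→e)) — no; every wants e, and knows wants t.
professor : t — no; every wants e, and professor wants nothing (atomic).
Paris : (t→e) — no; every wants e, and Paris wants t.
Rome — combines: every : (e→t) takes Rome : e as argument, giving t.
quickly : (t→((e→e)→(e→(t→t)))) — no; every wants e, and quickly wants t.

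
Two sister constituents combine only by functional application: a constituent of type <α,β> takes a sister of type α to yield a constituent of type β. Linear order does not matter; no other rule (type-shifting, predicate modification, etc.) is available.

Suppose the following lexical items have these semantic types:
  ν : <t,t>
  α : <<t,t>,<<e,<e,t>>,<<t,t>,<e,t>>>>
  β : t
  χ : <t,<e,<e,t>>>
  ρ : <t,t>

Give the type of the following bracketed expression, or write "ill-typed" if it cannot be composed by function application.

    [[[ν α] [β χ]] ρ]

<e,t>

[ν α]: α is <<t,t>,<<e,<e,t>>,<<t,t>,<e,t>>>>, ν is <t,t>; result <<e,<e,t>>,<<t,t>,<e,t>>>.
[β χ]: χ is <t,<e,<e,t>>>, β is t; result <e,<e,t>>.
[[ν α] [β χ]]: [ν α] is <<e,<e,t>>,<<t,t>,<e,t>>>, [β χ] is <e,<e,t>>; result <<t,t>,<e,t>>.
[[[ν α] [β χ]] ρ]: [[ν α] [β χ]] is <<t,t>,<e,t>>, ρ is <t,t>; result <e,t>.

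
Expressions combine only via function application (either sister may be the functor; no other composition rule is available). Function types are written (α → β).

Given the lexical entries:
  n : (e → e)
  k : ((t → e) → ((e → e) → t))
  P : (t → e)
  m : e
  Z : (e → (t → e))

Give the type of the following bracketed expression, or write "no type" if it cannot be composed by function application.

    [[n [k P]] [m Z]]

e

[k P]: k is ((t → e) → ((e → e) → t)), P is (t → e); result ((e → e) → t).
[n [k P]]: [k P] is ((e → e) → t), n is (e → e); result t.
[m Z]: Z is (e → (t → e)), m is e; result (t → e).
[[n [k P]] [m Z]]: [m Z] is (t → e), [n [k P]] is t; result e.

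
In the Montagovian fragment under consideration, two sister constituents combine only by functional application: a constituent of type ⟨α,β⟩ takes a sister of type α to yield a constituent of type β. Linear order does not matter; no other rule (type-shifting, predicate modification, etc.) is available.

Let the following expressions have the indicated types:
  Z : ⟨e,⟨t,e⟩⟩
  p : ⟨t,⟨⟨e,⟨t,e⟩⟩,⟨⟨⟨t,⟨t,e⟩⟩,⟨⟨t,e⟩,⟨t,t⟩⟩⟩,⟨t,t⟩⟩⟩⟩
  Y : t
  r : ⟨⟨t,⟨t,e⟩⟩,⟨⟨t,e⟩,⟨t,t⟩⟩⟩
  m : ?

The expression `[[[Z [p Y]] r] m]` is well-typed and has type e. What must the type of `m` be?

⟨⟨t,t⟩,e⟩

At [[[Z [p Y]] r] m] (required: e): [[Z [p Y]] r] is ⟨t,t⟩, which is not a function with range e; hence m is the functor — type ⟨⟨t,t⟩,e⟩.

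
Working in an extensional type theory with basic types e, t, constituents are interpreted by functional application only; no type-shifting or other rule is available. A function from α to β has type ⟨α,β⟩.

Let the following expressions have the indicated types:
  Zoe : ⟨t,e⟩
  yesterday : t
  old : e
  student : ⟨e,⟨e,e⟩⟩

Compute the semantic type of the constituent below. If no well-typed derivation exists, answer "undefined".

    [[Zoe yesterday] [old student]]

e

[Zoe yesterday]: functor Zoe : ⟨t,e⟩, argument yesterday : t; result e.
[old student]: functor student : ⟨e,⟨e,e⟩⟩, argument old : e; result ⟨e,e⟩.
[[Zoe yesterday] [old student]]: functor [old student] : ⟨e,e⟩, argument [Zoe yesterday] : e; result e.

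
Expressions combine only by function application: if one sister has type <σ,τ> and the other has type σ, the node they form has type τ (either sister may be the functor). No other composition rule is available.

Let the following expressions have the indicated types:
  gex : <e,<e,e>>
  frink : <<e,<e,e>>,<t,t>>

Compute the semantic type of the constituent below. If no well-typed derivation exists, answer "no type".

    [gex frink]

<t,t>

[gex frink] — frink of type <<e,<e,e>>,<t,t>> combines with gex of type <e,<e,e>>: type <t,t>.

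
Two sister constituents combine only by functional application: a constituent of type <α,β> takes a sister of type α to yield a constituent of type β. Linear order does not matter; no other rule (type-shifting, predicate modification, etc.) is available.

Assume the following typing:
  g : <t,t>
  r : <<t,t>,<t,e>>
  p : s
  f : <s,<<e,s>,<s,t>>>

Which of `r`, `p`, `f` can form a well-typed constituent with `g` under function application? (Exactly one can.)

r

r — combines: r : <<t,t>,<t,e>> takes g : <t,t> as argument, giving <t,e>.
p : s — no; g wants t, and p wants nothing (atomic).
f : <s,<<e,s>,<s,t>>> — no; g wants t, and f wants s.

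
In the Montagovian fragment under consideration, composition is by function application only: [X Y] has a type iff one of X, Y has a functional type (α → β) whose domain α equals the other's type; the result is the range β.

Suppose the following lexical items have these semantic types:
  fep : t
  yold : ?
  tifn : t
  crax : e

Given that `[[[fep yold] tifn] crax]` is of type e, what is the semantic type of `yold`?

(t → (t → (e → e)))

[[[fep yold] tifn] crax] must have type e. The sister crax has type e; that is not a function onto e, so [[fep yold] tifn] must be the functor, of type (e → e).
[[fep yold] tifn] must have type (e → e). The sister tifn has type t; that is not a function onto (e → e), so [fep yold] must be the functor, of type (t → (e → e)).
[fep yold] must have type (t → (e → e)). The sister fep has type t; that is not a function onto (t → (e → e)), so yold must be the functor, of type (t → (t → (e → e))).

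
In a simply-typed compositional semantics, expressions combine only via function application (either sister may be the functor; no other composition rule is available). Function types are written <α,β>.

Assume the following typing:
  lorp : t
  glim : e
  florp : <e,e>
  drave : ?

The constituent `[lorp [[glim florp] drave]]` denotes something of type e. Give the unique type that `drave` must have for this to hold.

For [lorp [[glim florp] drave]] to have type e with lorp of type t, [[glim florp] drave] must be the function: [[glim florp] drave] : <t,e>.
For [[glim florp] drave] to have type <t,e> with [glim florp] of type e, drave must be the function: drave : <e,<t,e>>.

<e,<t,e>>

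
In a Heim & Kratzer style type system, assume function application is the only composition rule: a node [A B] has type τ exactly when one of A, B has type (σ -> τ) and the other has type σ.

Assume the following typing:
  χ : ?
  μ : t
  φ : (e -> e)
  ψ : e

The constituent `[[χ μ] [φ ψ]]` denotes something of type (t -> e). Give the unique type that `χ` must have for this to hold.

[[χ μ] [φ ψ]] must have type (t -> e). The sister [φ ψ] has type e; that is not a function onto (t -> e), so [χ μ] must be the functor, of type (e -> (t -> e)).
[χ μ] must have type (e -> (t -> e)). The sister μ has type t; that is not a function onto (e -> (t -> e)), so χ must be the functor, of type (t -> (e -> (t -> e))).

(t -> (e -> (t -> e)))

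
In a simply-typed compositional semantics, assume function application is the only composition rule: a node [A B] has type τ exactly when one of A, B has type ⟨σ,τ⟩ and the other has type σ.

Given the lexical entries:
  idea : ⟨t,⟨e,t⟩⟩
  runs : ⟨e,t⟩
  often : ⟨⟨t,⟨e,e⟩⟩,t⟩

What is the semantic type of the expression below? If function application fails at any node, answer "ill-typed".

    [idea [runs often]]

At [runs often]: neither ⟨e,t⟩ nor ⟨⟨t,⟨e,e⟩⟩,t⟩ can take the other as argument; the node is ill-typed.

ill-typed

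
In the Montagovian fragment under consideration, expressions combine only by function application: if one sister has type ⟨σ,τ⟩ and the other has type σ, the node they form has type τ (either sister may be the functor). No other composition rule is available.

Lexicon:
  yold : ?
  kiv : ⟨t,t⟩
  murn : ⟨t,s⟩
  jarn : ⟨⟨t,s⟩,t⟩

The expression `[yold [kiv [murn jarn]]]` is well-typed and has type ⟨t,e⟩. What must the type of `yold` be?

For [yold [kiv [murn jarn]]] to have type ⟨t,e⟩ with [kiv [murn jarn]] of type t, yold must be the function: yold : ⟨t,⟨t,e⟩⟩.

⟨t,⟨t,e⟩⟩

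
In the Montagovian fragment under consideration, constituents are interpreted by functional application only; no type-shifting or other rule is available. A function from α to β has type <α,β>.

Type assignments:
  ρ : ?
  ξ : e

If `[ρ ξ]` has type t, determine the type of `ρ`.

<e,t>

For [ρ ξ] to have type t with ξ of type e, ρ must be the function: ρ : <e,t>.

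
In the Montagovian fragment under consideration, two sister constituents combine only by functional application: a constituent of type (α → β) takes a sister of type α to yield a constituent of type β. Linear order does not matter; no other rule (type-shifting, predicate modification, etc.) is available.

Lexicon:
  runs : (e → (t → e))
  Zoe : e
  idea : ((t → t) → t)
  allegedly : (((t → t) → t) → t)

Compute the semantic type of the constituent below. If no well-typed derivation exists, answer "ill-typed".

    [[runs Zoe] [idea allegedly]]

e

[runs Zoe]: runs is (e → (t → e)), Zoe is e; result (t → e).
[idea allegedly]: allegedly is (((t → t) → t) → t), idea is ((t → t) → t); result t.
[[runs Zoe] [idea allegedly]]: [runs Zoe] is (t → e), [idea allegedly] is t; result e.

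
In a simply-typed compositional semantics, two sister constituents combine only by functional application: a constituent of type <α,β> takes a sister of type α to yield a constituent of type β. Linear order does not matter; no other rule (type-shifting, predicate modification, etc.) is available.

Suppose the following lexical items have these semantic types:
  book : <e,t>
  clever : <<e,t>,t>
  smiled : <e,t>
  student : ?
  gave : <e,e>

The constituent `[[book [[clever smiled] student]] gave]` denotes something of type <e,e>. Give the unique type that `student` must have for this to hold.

<t,<<e,t>,<<e,e>,<e,e>>>>

[[book [[clever smiled] student]] gave] is required to be <e,e>. gave : <e,e> cannot yield <e,e> as functor, so [book [[clever smiled] student]] : <<e,e>,<e,e>>.
[book [[clever smiled] student]] is required to be <<e,e>,<e,e>>. book : <e,t> cannot yield <<e,e>,<e,e>> as functor, so [[clever smiled] student] : <<e,t>,<<e,e>,<e,e>>>.
[[clever smiled] student] is required to be <<e,t>,<<e,e>,<e,e>>>. [clever smiled] : t cannot yield <<e,t>,<<e,e>,<e,e>>> as functor, so student : <t,<<e,t>,<<e,e>,<e,e>>>>.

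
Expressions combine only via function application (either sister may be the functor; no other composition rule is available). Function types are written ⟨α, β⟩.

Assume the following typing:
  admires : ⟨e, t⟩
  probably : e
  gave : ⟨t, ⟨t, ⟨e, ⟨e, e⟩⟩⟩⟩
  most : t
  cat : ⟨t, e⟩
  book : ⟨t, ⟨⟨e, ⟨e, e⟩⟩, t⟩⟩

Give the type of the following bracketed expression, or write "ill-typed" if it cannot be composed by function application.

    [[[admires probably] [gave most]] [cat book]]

At [admires probably], admires : ⟨e, t⟩ takes probably : e, giving t.
At [gave most], gave : ⟨t, ⟨t, ⟨e, ⟨e, e⟩⟩⟩⟩ takes most : t, giving ⟨t, ⟨e, ⟨e, e⟩⟩⟩.
At [[admires probably] [gave most]], [gave most] : ⟨t, ⟨e, ⟨e, e⟩⟩⟩ takes [admires probably] : t, giving ⟨e, ⟨e, e⟩⟩.
At [cat book]: neither ⟨t, e⟩ nor ⟨t, ⟨⟨e, ⟨e, e⟩⟩, t⟩⟩ can take the other as argument; the node is ill-typed.

ill-typed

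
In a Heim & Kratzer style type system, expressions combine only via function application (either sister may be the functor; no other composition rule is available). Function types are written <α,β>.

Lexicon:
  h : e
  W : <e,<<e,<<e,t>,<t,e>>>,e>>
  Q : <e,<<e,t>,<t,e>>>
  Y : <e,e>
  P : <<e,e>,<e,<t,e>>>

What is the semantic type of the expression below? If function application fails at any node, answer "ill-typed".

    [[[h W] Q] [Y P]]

[h W]: <e,<<e,<<e,t>,<t,e>>>,e>> applied to e yields <<e,<<e,t>,<t,e>>>,e>.
[[h W] Q]: <<e,<<e,t>,<t,e>>>,e> applied to <e,<<e,t>,<t,e>>> yields e.
[Y P]: <<e,e>,<e,<t,e>>> applied to <e,e> yields <e,<t,e>>.
[[[h W] Q] [Y P]]: <e,<t,e>> applied to e yields <t,e>.

<t,e>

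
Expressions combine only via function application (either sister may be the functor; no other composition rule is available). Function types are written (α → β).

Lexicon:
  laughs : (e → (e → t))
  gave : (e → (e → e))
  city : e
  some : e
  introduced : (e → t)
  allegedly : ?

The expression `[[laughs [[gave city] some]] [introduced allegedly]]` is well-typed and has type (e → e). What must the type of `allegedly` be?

[[laughs [[gave city] some]] [introduced allegedly]] is required to be (e → e). [laughs [[gave city] some]] : (e → t) cannot yield (e → e) as functor, so [introduced allegedly] : ((e → t) → (e → e)).
[introduced allegedly] is required to be ((e → t) → (e → e)). introduced : (e → t) cannot yield ((e → t) → (e → e)) as functor, so allegedly : ((e → t) → ((e → t) → (e → e))).

((e → t) → ((e → t) → (e → e)))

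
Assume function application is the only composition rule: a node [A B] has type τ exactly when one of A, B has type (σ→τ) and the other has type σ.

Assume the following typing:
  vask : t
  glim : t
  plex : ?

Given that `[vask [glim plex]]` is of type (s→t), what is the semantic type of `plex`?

For [vask [glim plex]] to have type (s→t) with vask of type t, [glim plex] must be the function: [glim plex] : (t→(s→t)).
For [glim plex] to have type (t→(s→t)) with glim of type t, plex must be the function: plex : (t→(t→(s→t))).

(t→(t→(s→t)))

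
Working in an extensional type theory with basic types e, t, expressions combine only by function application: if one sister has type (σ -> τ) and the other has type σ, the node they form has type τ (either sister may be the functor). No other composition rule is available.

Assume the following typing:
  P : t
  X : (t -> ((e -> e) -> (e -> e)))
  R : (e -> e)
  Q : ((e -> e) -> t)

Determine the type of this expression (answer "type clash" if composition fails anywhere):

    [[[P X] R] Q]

[P X] — X of type (t -> ((e -> e) -> (e -> e))) combines with P of type t: type ((e -> e) -> (e -> e)).
[[P X] R] — [P X] of type ((e -> e) -> (e -> e)) combines with R of type (e -> e): type (e -> e).
[[[P X] R] Q] — Q of type ((e -> e) -> t) combines with [[P X] R] of type (e -> e): type t.

t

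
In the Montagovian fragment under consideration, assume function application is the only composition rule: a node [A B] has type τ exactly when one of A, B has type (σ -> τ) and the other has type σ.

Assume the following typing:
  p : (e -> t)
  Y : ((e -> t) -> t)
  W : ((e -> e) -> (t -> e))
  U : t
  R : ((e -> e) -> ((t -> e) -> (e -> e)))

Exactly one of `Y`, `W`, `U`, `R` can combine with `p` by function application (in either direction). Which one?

Y — combines: Y : ((e -> t) -> t) takes p : (e -> t) as argument, giving t.
W : ((e -> e) -> (t -> e)) — no; p wants e, and W wants (e -> e).
U : t — no; p wants e, and U wants nothing (atomic).
R : ((e -> e) -> ((t -> e) -> (e -> e))) — no; p wants e, and R wants (e -> e).

Y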